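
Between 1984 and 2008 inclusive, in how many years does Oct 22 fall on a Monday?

4

Day of week of October 22 in each year:
1984: Mon ✓, 1985: Tue, 1986: Wed, 1987: Thu, 1988: Sat, 1989: Sun, 1990: Mon ✓, 1991: Tue, 1992: Thu, 1993: Fri, 1994: Sat, 1995: Sun, 1996: Tue, 1997: Wed, 1998: Thu, 1999: Fri, 2000: Sun, 2001: Mon ✓, 2002: Tue, 2003: Wed, 2004: Fri, 2005: Sat, 2006: Sun, 2007: Mon ✓, 2008: Wed
Mondays: 1984, 1990, 2001, 2007.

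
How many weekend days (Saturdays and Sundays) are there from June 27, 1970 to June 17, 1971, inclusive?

June 27, 1970 is a Saturday.
The range spans 356 days (inclusive of both endpoints).
356 = 7 × 50 + 6, so there are 50 full weeks plus 6 extra days.
Each full week contributes 2 weekend days (Sat, Sun): 50 × 2 = 100.
The 6 extra days are Sat, Sun, Mon, Tue, Wed, Thu — 2 of them qualify.
Total: 100 + 2 = 102.

102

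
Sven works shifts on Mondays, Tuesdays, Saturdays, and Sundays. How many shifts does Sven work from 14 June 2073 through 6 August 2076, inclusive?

656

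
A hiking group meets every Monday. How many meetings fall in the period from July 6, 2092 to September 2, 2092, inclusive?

July 6, 2092 is a Sunday.
The range spans 59 days (inclusive of both endpoints).
59 = 7 × 8 + 3, so there are 8 full weeks plus 3 extra days.
Each full week contributes one Monday: 8 so far.
The 3 extra days are Sun, Mon, Tue — 1 of them qualifies.
Total: 8 + 1 = 9.

9 Mondays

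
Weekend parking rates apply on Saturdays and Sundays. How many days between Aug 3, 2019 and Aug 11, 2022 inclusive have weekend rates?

Aug 3, 2019 is a Saturday.
The range spans 1105 days (inclusive of both endpoints).
1105 = 7 × 157 + 6, so there are 157 full weeks plus 6 extra days.
Each full week contributes 2 weekend days (Sat, Sun): 157 × 2 = 314.
The 6 extra days are Saturday, Sunday, Monday, Tuesday, Wednesday, Thursday — 2 of them qualify.
Total: 314 + 2 = 316.

316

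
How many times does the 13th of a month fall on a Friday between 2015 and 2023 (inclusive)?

16

Friday-the-13ths by year:
2015: Feb, Mar, Nov
2016: May
2017: Jan, Oct
2018: Apr, Jul
2019: Sep, Dec
2020: Mar, Nov
2021: Aug
2022: May
2023: Jan, Oct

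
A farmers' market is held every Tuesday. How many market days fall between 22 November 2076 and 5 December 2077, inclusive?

22 November 2076 is a Sunday.
That's 379 days from start to end, counting both.
379 = 7 × 54 + 1, so there are 54 full weeks plus 1 extra day.
Each full week contributes one Tuesday: 54 so far.
The 1 extra day is Sun — none qualify.
Total: 54 + 0 = 54.

54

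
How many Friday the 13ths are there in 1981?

The 13th falls on a Friday when the month's 13th has weekday Fri.
Jan 13 is Tue; Feb 13 is Fri ✓; Mar 13 is Fri ✓; Apr 13 is Mon; May 13 is Wed; Jun 13 is Sat; Jul 13 is Mon; Aug 13 is Thu; Sep 13 is Sun; Oct 13 is Tue; Nov 13 is Fri ✓; Dec 13 is Sun.
Friday the 13ths: Feb, Mar, Nov.

3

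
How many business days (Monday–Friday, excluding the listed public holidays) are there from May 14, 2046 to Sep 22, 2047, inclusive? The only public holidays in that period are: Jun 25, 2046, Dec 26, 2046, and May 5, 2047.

May 14, 2046 is a Monday.
From May 14, 2046 to Sep 22, 2047 is 497 days inclusive.
497 = 7 × 71, so the span is exactly 71 full weeks.
Each full week contributes 5 weekdays (Mon–Fri): 71 × 5 = 355.
Holidays: Jun 25, 2046 (Mon); Dec 26, 2046 (Wed); May 5, 2047 (Sun).
2 of the 3 holidays fall on weekdays; the rest are weekends and were already excluded.
Business days: 355 − 2 = 353.

353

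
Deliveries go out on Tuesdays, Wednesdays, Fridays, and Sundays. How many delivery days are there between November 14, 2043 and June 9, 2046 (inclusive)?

536

November 14, 2043 is a Saturday.
From November 14, 2043 to June 9, 2046 is 939 days inclusive.
939 = 7 × 134 + 1, so there are 134 full weeks plus 1 extra day.
Each full week contributes 4 days from the set (Tue, Wed, Fri, Sun): 134 × 4 = 536.
The 1 extra day is Sat — none qualify.
Total: 536 + 0 = 536.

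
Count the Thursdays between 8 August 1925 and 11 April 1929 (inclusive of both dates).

8 August 1925 is a Saturday.
From 8 August 1925 to 11 April 1929 is 1343 days inclusive.
1343 = 7 × 191 + 6, so there are 191 full weeks plus 6 extra days.
Each full week contributes one Thursday: 191 so far.
The 6 extra days are Saturday, Sunday, Monday, Tuesday, Wednesday, Thursday — 1 of them qualifies.
Total: 191 + 1 = 192.

192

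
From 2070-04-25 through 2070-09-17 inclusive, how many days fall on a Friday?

21

2070-04-25 is a Friday.
From 2070-04-25 to 2070-09-17 is 146 days inclusive.
146 = 7 × 20 + 6, so there are 20 full weeks plus 6 extra days.
Each full week contributes one Friday: 20 so far.
The 6 extra days are Fri, Sat, Sun, Mon, Tue, Wed — 1 of them qualifies.
Total: 20 + 1 = 21.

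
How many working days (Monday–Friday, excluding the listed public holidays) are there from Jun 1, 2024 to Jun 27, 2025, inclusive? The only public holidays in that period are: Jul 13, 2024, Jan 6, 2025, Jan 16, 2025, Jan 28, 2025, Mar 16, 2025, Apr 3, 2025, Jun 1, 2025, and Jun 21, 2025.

276

Jun 1, 2024 is a Saturday.
From Jun 1, 2024 to Jun 27, 2025 is 392 days inclusive.
392 = 7 × 56, so the span is exactly 56 full weeks.
Each full week contributes 5 weekdays (Mon–Fri): 56 × 5 = 280.
Holidays: Jul 13, 2024 (Sat); Jan 6, 2025 (Mon); Jan 16, 2025 (Thu); Jan 28, 2025 (Tue); Mar 16, 2025 (Sun); Apr 3, 2025 (Thu); Jun 1, 2025 (Sun); Jun 21, 2025 (Sat).
4 of the 8 holidays fall on weekdays; the rest are weekends and were already excluded.
Business days: 280 − 4 = 276.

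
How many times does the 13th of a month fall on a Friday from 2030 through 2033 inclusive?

6

Friday-the-13ths by year:
2030: Sep, Dec
2031: Jun
2032: Feb, Aug
2033: May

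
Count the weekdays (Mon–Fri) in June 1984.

21 weekdays

June 1, 1984 is a Friday.
From June 1, 1984 to June 30, 1984 is 30 days inclusive.
30 = 7 × 4 + 2, so there are 4 full weeks plus 2 extra days.
Each full week contributes 5 weekdays (Mon–Fri): 4 × 5 = 20.
The 2 extra days are Fri, Sat — 1 of them qualifies.
Total: 20 + 1 = 21.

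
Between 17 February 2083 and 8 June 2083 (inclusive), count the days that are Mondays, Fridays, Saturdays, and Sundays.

64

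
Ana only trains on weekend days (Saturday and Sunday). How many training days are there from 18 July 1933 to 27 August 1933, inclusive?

12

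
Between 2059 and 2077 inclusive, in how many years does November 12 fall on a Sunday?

2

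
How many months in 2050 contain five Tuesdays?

4

A month has five Tuesdays exactly when Tuesday falls within its first (length − 28) days.
Jan: 31 days, starts Sat → 5 of Sat, Sun, Mon
Feb: 28 days, starts Tue → 5 of (none)
Mar: 31 days, starts Tue → 5 of Tue, Wed, Thu ✓
Apr: 30 days, starts Fri → 5 of Fri, Sat
May: 31 days, starts Sun → 5 of Sun, Mon, Tue ✓
Jun: 30 days, starts Wed → 5 of Wed, Thu
Jul: 31 days, starts Fri → 5 of Fri, Sat, Sun
Aug: 31 days, starts Mon → 5 of Mon, Tue, Wed ✓
Sep: 30 days, starts Thu → 5 of Thu, Fri
Oct: 31 days, starts Sat → 5 of Sat, Sun, Mon
Nov: 30 days, starts Tue → 5 of Tue, Wed ✓
Dec: 31 days, starts Thu → 5 of Thu, Fri, Sat
Months with five Tuesdays: Mar, May, Aug, Nov.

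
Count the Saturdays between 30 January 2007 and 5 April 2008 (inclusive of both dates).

62

30 January 2007 is a Tuesday.
From 30 January 2007 to 5 April 2008 is 432 days inclusive.
432 = 7 × 61 + 5, so there are 61 full weeks plus 5 extra days.
Each full week contributes one Saturday: 61 so far.
The 5 extra days are Tuesday, Wednesday, Thursday, Friday, Saturday — 1 of them qualifies.
Total: 61 + 1 = 62.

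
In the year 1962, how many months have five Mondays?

5

A month has five Mondays exactly when Monday falls within its first (length − 28) days.
Jan: 31 days, starts Mon → 5 of Mon, Tue, Wed ✓
Feb: 28 days, starts Thu → 5 of (none)
Mar: 31 days, starts Thu → 5 of Thu, Fri, Sat
Apr: 30 days, starts Sun → 5 of Sun, Mon ✓
May: 31 days, starts Tue → 5 of Tue, Wed, Thu
Jun: 30 days, starts Fri → 5 of Fri, Sat
Jul: 31 days, starts Sun → 5 of Sun, Mon, Tue ✓
Aug: 31 days, starts Wed → 5 of Wed, Thu, Fri
Sep: 30 days, starts Sat → 5 of Sat, Sun
Oct: 31 days, starts Mon → 5 of Mon, Tue, Wed ✓
Nov: 30 days, starts Thu → 5 of Thu, Fri
Dec: 31 days, starts Sat → 5 of Sat, Sun, Mon ✓
Months with five Mondays: Jan, Apr, Jul, Oct, Dec.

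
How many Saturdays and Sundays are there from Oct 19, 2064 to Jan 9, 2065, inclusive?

23

Oct 19, 2064 is a Sunday.
The range spans 83 days (inclusive of both endpoints).
83 = 7 × 11 + 6, so there are 11 full weeks plus 6 extra days.
Each full week contributes 2 weekend days (Sat, Sun): 11 × 2 = 22.
The 6 extra days are Sun, Mon, Tue, Wed, Thu, Fri — 1 of them qualifies.
Total: 22 + 1 = 23.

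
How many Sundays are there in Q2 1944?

13

April 1, 1944 is a Saturday.
That's 91 days from start to end, counting both.
91 = 7 × 13, so the span is exactly 13 full weeks.
Each full week contributes one Sunday: 13 so far.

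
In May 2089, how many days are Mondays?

May 1, 2089 is a Sunday.
That's 31 days from start to end, counting both.
31 = 7 × 4 + 3, so there are 4 full weeks plus 3 extra days.
Each full week contributes one Monday: 4 so far.
The 3 extra days are Sunday, Monday, Tuesday — 1 of them qualifies.
Total: 4 + 1 = 5.

5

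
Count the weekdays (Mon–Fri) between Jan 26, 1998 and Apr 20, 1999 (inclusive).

322 weekdays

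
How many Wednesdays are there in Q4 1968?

1 October 1968 is a Tuesday.
The range spans 92 days (inclusive of both endpoints).
92 = 7 × 13 + 1, so there are 13 full weeks plus 1 extra day.
Each full week contributes one Wednesday: 13 so far.
The 1 extra day is Tuesday — none qualify.
Total: 13 + 0 = 13.

13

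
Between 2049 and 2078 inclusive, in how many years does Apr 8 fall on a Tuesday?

Day of week of April 8 in each year:
2049: Thu, 2050: Fri, 2051: Sat, 2052: Mon, 2053: Tue ✓, 2054: Wed, 2055: Thu, 2056: Sat, 2057: Sun, 2058: Mon, 2059: Tue ✓, 2060: Thu, 2061: Fri, 2062: Sat, 2063: Sun, 2064: Tue ✓, 2065: Wed, 2066: Thu, 2067: Fri, 2068: Sun, 2069: Mon, 2070: Tue ✓, 2071: Wed, 2072: Fri, 2073: Sat, 2074: Sun, 2075: Mon, 2076: Wed, 2077: Thu, 2078: Fri
Tuesdays: 2053, 2059, 2064, 2070.

4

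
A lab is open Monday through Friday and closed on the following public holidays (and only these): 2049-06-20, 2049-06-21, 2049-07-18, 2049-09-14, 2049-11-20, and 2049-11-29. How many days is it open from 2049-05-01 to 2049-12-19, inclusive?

162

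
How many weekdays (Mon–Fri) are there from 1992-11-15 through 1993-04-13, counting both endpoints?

107

1992-11-15 is a Sunday.
That's 150 days from start to end, counting both.
150 = 7 × 21 + 3, so there are 21 full weeks plus 3 extra days.
Each full week contributes 5 weekdays (Mon–Fri): 21 × 5 = 105.
The 3 extra days are Sunday, Monday, Tuesday — 2 of them qualify.
Total: 105 + 2 = 107.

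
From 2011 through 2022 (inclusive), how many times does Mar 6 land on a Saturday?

1

Day of week of March 6 in each year:
2011: Sun, 2012: Tue, 2013: Wed, 2014: Thu, 2015: Fri, 2016: Sun, 2017: Mon, 2018: Tue, 2019: Wed, 2020: Fri, 2021: Sat ✓, 2022: Sun
Saturdays: 2021.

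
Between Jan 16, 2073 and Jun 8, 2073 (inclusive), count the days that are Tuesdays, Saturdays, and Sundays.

Jan 16, 2073 is a Monday.
That's 144 days from start to end, counting both.
144 = 7 × 20 + 4, so there are 20 full weeks plus 4 extra days.
Each full week contributes 3 days from the set (Tue, Sat, Sun): 20 × 3 = 60.
The 4 extra days are Monday, Tuesday, Wednesday, Thursday — 1 of them qualifies.
Total: 60 + 1 = 61.

61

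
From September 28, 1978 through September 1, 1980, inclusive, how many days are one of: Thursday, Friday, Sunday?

303

September 28, 1978 is a Thursday.
The range spans 705 days (inclusive of both endpoints).
705 = 7 × 100 + 5, so there are 100 full weeks plus 5 extra days.
Each full week contributes 3 days from the set (Thu, Fri, Sun): 100 × 3 = 300.
The 5 extra days are Thursday, Friday, Saturday, Sunday, Monday — 3 of them qualify.
Total: 300 + 3 = 303.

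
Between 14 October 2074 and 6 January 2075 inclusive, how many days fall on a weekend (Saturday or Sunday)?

14 October 2074 is a Sunday.
From 14 October 2074 to 6 January 2075 is 85 days inclusive.
85 = 7 × 12 + 1, so there are 12 full weeks plus 1 extra day.
Each full week contributes 2 weekend days (Sat, Sun): 12 × 2 = 24.
The 1 extra day is Sun — 1 of them qualifies.
Total: 24 + 1 = 25.

25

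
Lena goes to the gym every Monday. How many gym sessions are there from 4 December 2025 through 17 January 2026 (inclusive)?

4 December 2025 is a Thursday.
That's 45 days from start to end, counting both.
45 = 7 × 6 + 3, so there are 6 full weeks plus 3 extra days.
Each full week contributes one Monday: 6 so far.
The 3 extra days are Thursday, Friday, Saturday — none qualify.
Total: 6 + 0 = 6.

6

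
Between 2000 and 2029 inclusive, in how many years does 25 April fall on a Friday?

Day of week of April 25 in each year:
2000: Tue, 2001: Wed, 2002: Thu, 2003: Fri ✓, 2004: Sun, 2005: Mon, 2006: Tue, 2007: Wed, 2008: Fri ✓, 2009: Sat, 2010: Sun, 2011: Mon, 2012: Wed, 2013: Thu, 2014: Fri ✓, 2015: Sat, 2016: Mon, 2017: Tue, 2018: Wed, 2019: Thu, 2020: Sat, 2021: Sun, 2022: Mon, 2023: Tue, 2024: Thu, 2025: Fri ✓, 2026: Sat, 2027: Sun, 2028: Tue, 2029: Wed
Fridays: 2003, 2008, 2014, 2025.

4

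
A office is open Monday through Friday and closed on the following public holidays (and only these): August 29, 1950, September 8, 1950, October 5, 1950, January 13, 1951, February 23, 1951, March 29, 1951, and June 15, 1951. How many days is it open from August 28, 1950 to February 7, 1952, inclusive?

August 28, 1950 is a Monday.
From August 28, 1950 to February 7, 1952 is 529 days inclusive.
529 = 7 × 75 + 4, so there are 75 full weeks plus 4 extra days.
Each full week contributes 5 weekdays (Mon–Fri): 75 × 5 = 375.
The 4 extra days are Mon, Tue, Wed, Thu — 4 of them qualify.
Total: 375 + 4 = 379.
Holidays: August 29, 1950 (Tue); September 8, 1950 (Fri); October 5, 1950 (Thu); January 13, 1951 (Sat); February 23, 1951 (Fri); March 29, 1951 (Thu); June 15, 1951 (Fri).
6 of the 7 holidays fall on weekdays; the rest are weekends and were already excluded.
Business days: 379 − 6 = 373.

373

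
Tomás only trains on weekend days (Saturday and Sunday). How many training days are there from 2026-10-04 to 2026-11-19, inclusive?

13

2026-10-04 is a Sunday.
From 2026-10-04 to 2026-11-19 is 47 days inclusive.
47 = 7 × 6 + 5, so there are 6 full weeks plus 5 extra days.
Each full week contributes 2 weekend days (Sat, Sun): 6 × 2 = 12.
The 5 extra days are Sun, Mon, Tue, Wed, Thu — 1 of them qualifies.
Total: 12 + 1 = 13.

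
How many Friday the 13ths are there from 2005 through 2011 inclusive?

Friday-the-13ths by year:
2005: May
2006: Jan, Oct
2007: Apr, Jul
2008: Jun
2009: Feb, Mar, Nov
2010: Aug
2011: May

11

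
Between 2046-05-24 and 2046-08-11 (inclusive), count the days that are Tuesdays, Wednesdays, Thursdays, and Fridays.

2046-05-24 is a Thursday.
That's 80 days from start to end, counting both.
80 = 7 × 11 + 3, so there are 11 full weeks plus 3 extra days.
Each full week contributes 4 days from the set (Tue, Wed, Thu, Fri): 11 × 4 = 44.
The 3 extra days are Thu, Fri, Sat — 2 of them qualify.
Total: 44 + 2 = 46.

46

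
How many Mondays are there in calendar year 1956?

1956-01-01 is a Sunday.
From 1956-01-01 to 1956-12-31 is 366 days inclusive.
366 = 7 × 52 + 2, so there are 52 full weeks plus 2 extra days.
Each full week contributes one Monday: 52 so far.
The 2 extra days are Sunday, Monday — 1 of them qualifies.
Total: 52 + 1 = 53.

53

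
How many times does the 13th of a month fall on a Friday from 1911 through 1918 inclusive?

14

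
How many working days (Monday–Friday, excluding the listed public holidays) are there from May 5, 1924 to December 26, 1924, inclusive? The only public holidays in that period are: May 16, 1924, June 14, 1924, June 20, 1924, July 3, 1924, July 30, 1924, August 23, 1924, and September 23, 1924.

May 5, 1924 is a Monday.
That's 236 days from start to end, counting both.
236 = 7 × 33 + 5, so there are 33 full weeks plus 5 extra days.
Each full week contributes 5 weekdays (Mon–Fri): 33 × 5 = 165.
The 5 extra days are Monday, Tuesday, Wednesday, Thursday, Friday — 5 of them qualify.
Total: 165 + 5 = 170.
Holidays: May 16, 1924 (Fri); June 14, 1924 (Sat); June 20, 1924 (Fri); July 3, 1924 (Thu); July 30, 1924 (Wed); August 23, 1924 (Sat); September 23, 1924 (Tue).
5 of the 7 holidays fall on weekdays; the rest are weekends and were already excluded.
Business days: 170 − 5 = 165.

165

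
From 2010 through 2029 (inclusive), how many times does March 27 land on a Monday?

3

Day of week of March 27 in each year:
2010: Sat, 2011: Sun, 2012: Tue, 2013: Wed, 2014: Thu, 2015: Fri, 2016: Sun, 2017: Mon ✓, 2018: Tue, 2019: Wed, 2020: Fri, 2021: Sat, 2022: Sun, 2023: Mon ✓, 2024: Wed, 2025: Thu, 2026: Fri, 2027: Sat, 2028: Mon ✓, 2029: Tue
Mondays: 2017, 2023, 2028.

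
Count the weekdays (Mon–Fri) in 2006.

January 1, 2006 is a Sunday.
The range spans 365 days (inclusive of both endpoints).
365 = 7 × 52 + 1, so there are 52 full weeks plus 1 extra day.
Each full week contributes 5 weekdays (Mon–Fri): 52 × 5 = 260.
The 1 extra day is Sunday — none qualify.
Total: 260 + 0 = 260.

260 weekdays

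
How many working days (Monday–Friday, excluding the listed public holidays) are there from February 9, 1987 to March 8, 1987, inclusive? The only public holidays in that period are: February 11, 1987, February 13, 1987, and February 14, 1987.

February 9, 1987 is a Monday.
The range spans 28 days (inclusive of both endpoints).
28 = 7 × 4, so the span is exactly 4 full weeks.
Each full week contributes 5 weekdays (Mon–Fri): 4 × 5 = 20.
Holidays: February 11, 1987 (Wed); February 13, 1987 (Fri); February 14, 1987 (Sat).
2 of the 3 holidays fall on weekdays; the rest are weekends and were already excluded.
Business days: 20 − 2 = 18.

18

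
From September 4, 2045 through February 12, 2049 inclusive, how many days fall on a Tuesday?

September 4, 2045 is a Monday.
From September 4, 2045 to February 12, 2049 is 1258 days inclusive.
1258 = 7 × 179 + 5, so there are 179 full weeks plus 5 extra days.
Each full week contributes one Tuesday: 179 so far.
The 5 extra days are Mon, Tue, Wed, Thu, Fri — 1 of them qualifies.
Total: 179 + 1 = 180.

180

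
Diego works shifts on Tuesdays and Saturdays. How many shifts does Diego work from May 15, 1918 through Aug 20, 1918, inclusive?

May 15, 1918 is a Wednesday.
That's 98 days from start to end, counting both.
98 = 7 × 14, so the span is exactly 14 full weeks.
Each full week contributes 2 days from the set (Tue, Sat): 14 × 2 = 28.

28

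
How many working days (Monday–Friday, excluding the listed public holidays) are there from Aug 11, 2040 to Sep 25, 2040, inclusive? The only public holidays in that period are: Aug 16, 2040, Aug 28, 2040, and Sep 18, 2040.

Aug 11, 2040 is a Saturday.
The range spans 46 days (inclusive of both endpoints).
46 = 7 × 6 + 4, so there are 6 full weeks plus 4 extra days.
Each full week contributes 5 weekdays (Mon–Fri): 6 × 5 = 30.
The 4 extra days are Sat, Sun, Mon, Tue — 2 of them qualify.
Total: 30 + 2 = 32.
Holidays: Aug 16, 2040 (Thu); Aug 28, 2040 (Tue); Sep 18, 2040 (Tue).
All 3 holidays fall on weekdays, so subtract 3.
Business days: 32 − 3 = 29.

29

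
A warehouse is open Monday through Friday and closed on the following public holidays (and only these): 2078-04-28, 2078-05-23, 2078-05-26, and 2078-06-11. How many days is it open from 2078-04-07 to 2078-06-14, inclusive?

2078-04-07 is a Thursday.
That's 69 days from start to end, counting both.
69 = 7 × 9 + 6, so there are 9 full weeks plus 6 extra days.
Each full week contributes 5 weekdays (Mon–Fri): 9 × 5 = 45.
The 6 extra days are Thursday, Friday, Saturday, Sunday, Monday, Tuesday — 4 of them qualify.
Total: 45 + 4 = 49.
Holidays: 2078-04-28 (Thu); 2078-05-23 (Mon); 2078-05-26 (Thu); 2078-06-11 (Sat).
3 of the 4 holidays fall on weekdays; the rest are weekends and were already excluded.
Business days: 49 − 3 = 46.

46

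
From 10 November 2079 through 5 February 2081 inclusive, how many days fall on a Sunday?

65

10 November 2079 is a Friday.
The range spans 454 days (inclusive of both endpoints).
454 = 7 × 64 + 6, so there are 64 full weeks plus 6 extra days.
Each full week contributes one Sunday: 64 so far.
The 6 extra days are Friday, Saturday, Sunday, Monday, Tuesday, Wednesday — 1 of them qualifies.
Total: 64 + 1 = 65.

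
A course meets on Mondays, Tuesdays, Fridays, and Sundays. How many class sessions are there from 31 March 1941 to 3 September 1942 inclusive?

298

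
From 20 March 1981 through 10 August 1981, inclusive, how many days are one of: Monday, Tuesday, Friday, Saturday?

83

20 March 1981 is a Friday.
From 20 March 1981 to 10 August 1981 is 144 days inclusive.
144 = 7 × 20 + 4, so there are 20 full weeks plus 4 extra days.
Each full week contributes 4 days from the set (Mon, Tue, Fri, Sat): 20 × 4 = 80.
The 4 extra days are Friday, Saturday, Sunday, Monday — 3 of them qualify.
Total: 80 + 3 = 83.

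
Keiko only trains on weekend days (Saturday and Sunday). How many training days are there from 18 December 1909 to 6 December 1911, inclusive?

206

18 December 1909 is a Saturday.
From 18 December 1909 to 6 December 1911 is 719 days inclusive.
719 = 7 × 102 + 5, so there are 102 full weeks plus 5 extra days.
Each full week contributes 2 weekend days (Sat, Sun): 102 × 2 = 204.
The 5 extra days are Sat, Sun, Mon, Tue, Wed — 2 of them qualify.
Total: 204 + 2 = 206.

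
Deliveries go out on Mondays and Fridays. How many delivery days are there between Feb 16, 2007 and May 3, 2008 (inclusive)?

Feb 16, 2007 is a Friday.
From Feb 16, 2007 to May 3, 2008 is 443 days inclusive.
443 = 7 × 63 + 2, so there are 63 full weeks plus 2 extra days.
Each full week contributes 2 days from the set (Mon, Fri): 63 × 2 = 126.
The 2 extra days are Fri, Sat — 1 of them qualifies.
Total: 126 + 1 = 127.

127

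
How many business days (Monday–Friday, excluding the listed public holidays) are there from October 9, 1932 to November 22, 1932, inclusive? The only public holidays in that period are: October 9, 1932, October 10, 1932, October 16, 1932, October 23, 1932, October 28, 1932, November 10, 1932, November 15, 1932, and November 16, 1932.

October 9, 1932 is a Sunday.
The range spans 45 days (inclusive of both endpoints).
45 = 7 × 6 + 3, so there are 6 full weeks plus 3 extra days.
Each full week contributes 5 weekdays (Mon–Fri): 6 × 5 = 30.
The 3 extra days are Sun, Mon, Tue — 2 of them qualify.
Total: 30 + 2 = 32.
Holidays: October 9, 1932 (Sun); October 10, 1932 (Mon); October 16, 1932 (Sun); October 23, 1932 (Sun); October 28, 1932 (Fri); November 10, 1932 (Thu); November 15, 1932 (Tue); November 16, 1932 (Wed).
5 of the 8 holidays fall on weekdays; the rest are weekends and were already excluded.
Business days: 32 − 5 = 27.

27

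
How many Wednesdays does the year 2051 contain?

52

2051-01-01 is a Sunday.
The range spans 365 days (inclusive of both endpoints).
365 = 7 × 52 + 1, so there are 52 full weeks plus 1 extra day.
Each full week contributes one Wednesday: 52 so far.
The 1 extra day is Sun — none qualify.
Total: 52 + 0 = 52.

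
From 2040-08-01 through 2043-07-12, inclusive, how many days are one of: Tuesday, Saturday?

2040-08-01 is a Wednesday.
That's 1076 days from start to end, counting both.
1076 = 7 × 153 + 5, so there are 153 full weeks plus 5 extra days.
Each full week contributes 2 days from the set (Tue, Sat): 153 × 2 = 306.
The 5 extra days are Wed, Thu, Fri, Sat, Sun — 1 of them qualifies.
Total: 306 + 1 = 307.

307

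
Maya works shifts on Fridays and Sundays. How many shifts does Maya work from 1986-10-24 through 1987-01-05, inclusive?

22

1986-10-24 is a Friday.
From 1986-10-24 to 1987-01-05 is 74 days inclusive.
74 = 7 × 10 + 4, so there are 10 full weeks plus 4 extra days.
Each full week contributes 2 days from the set (Fri, Sun): 10 × 2 = 20.
The 4 extra days are Friday, Saturday, Sunday, Monday — 2 of them qualify.
Total: 20 + 2 = 22.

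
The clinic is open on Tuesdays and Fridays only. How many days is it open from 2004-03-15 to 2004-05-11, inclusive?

2004-03-15 is a Monday.
From 2004-03-15 to 2004-05-11 is 58 days inclusive.
58 = 7 × 8 + 2, so there are 8 full weeks plus 2 extra days.
Each full week contributes 2 days from the set (Tue, Fri): 8 × 2 = 16.
The 2 extra days are Mon, Tue — 1 of them qualifies.
Total: 16 + 1 = 17.

17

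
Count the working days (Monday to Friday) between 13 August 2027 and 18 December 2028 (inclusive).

13 August 2027 is a Friday.
From 13 August 2027 to 18 December 2028 is 494 days inclusive.
494 = 7 × 70 + 4, so there are 70 full weeks plus 4 extra days.
Each full week contributes 5 weekdays (Mon–Fri): 70 × 5 = 350.
The 4 extra days are Friday, Saturday, Sunday, Monday — 2 of them qualify.
Total: 350 + 2 = 352.

352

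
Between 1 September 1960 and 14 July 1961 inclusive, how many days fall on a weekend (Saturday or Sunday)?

90

1 September 1960 is a Thursday.
That's 317 days from start to end, counting both.
317 = 7 × 45 + 2, so there are 45 full weeks plus 2 extra days.
Each full week contributes 2 weekend days (Sat, Sun): 45 × 2 = 90.
The 2 extra days are Thu, Fri — none qualify.
Total: 90 + 0 = 90.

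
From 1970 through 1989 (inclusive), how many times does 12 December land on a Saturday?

Day of week of December 12 in each year:
1970: Sat ✓, 1971: Sun, 1972: Tue, 1973: Wed, 1974: Thu, 1975: Fri, 1976: Sun, 1977: Mon, 1978: Tue, 1979: Wed, 1980: Fri, 1981: Sat ✓, 1982: Sun, 1983: Mon, 1984: Wed, 1985: Thu, 1986: Fri, 1987: Sat ✓, 1988: Mon, 1989: Tue
Saturdays: 1970, 1981, 1987.

3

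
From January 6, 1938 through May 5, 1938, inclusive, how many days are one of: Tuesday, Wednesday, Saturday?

51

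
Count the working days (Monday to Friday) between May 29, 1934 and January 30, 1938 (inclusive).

959 weekdays

May 29, 1934 is a Tuesday.
That's 1343 days from start to end, counting both.
1343 = 7 × 191 + 6, so there are 191 full weeks plus 6 extra days.
Each full week contributes 5 weekdays (Mon–Fri): 191 × 5 = 955.
The 6 extra days are Tuesday, Wednesday, Thursday, Friday, Saturday, Sunday — 4 of them qualify.
Total: 955 + 4 = 959.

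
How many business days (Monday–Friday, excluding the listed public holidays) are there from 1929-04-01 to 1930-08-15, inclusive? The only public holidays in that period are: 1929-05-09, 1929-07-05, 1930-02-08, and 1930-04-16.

1929-04-01 is a Monday.
From 1929-04-01 to 1930-08-15 is 502 days inclusive.
502 = 7 × 71 + 5, so there are 71 full weeks plus 5 extra days.
Each full week contributes 5 weekdays (Mon–Fri): 71 × 5 = 355.
The 5 extra days are Mon, Tue, Wed, Thu, Fri — 5 of them qualify.
Total: 355 + 5 = 360.
Holidays: 1929-05-09 (Thu); 1929-07-05 (Fri); 1930-02-08 (Sat); 1930-04-16 (Wed).
3 of the 4 holidays fall on weekdays; the rest are weekends and were already excluded.
Business days: 360 − 3 = 357.

357 business days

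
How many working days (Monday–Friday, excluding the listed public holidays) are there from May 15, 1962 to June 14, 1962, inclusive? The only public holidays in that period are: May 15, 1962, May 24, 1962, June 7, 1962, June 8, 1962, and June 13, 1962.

May 15, 1962 is a Tuesday.
The range spans 31 days (inclusive of both endpoints).
31 = 7 × 4 + 3, so there are 4 full weeks plus 3 extra days.
Each full week contributes 5 weekdays (Mon–Fri): 4 × 5 = 20.
The 3 extra days are Tue, Wed, Thu — 3 of them qualify.
Total: 20 + 3 = 23.
Holidays: May 15, 1962 (Tue); May 24, 1962 (Thu); June 7, 1962 (Thu); June 8, 1962 (Fri); June 13, 1962 (Wed).
All 5 holidays fall on weekdays, so subtract 5.
Business days: 23 − 5 = 18.

18 working days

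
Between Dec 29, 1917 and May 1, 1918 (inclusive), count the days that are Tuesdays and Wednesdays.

Dec 29, 1917 is a Saturday.
From Dec 29, 1917 to May 1, 1918 is 124 days inclusive.
124 = 7 × 17 + 5, so there are 17 full weeks plus 5 extra days.
Each full week contributes 2 days from the set (Tue, Wed): 17 × 2 = 34.
The 5 extra days are Sat, Sun, Mon, Tue, Wed — 2 of them qualify.
Total: 34 + 2 = 36.

36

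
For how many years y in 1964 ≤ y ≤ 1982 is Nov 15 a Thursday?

Day of week of November 15 in each year:
1964: Sun, 1965: Mon, 1966: Tue, 1967: Wed, 1968: Fri, 1969: Sat, 1970: Sun, 1971: Mon, 1972: Wed, 1973: Thu ✓, 1974: Fri, 1975: Sat, 1976: Mon, 1977: Tue, 1978: Wed, 1979: Thu ✓, 1980: Sat, 1981: Sun, 1982: Mon
Thursdays: 1973, 1979.

2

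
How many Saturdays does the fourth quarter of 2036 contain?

13

October 1, 2036 is a Wednesday.
That's 92 days from start to end, counting both.
92 = 7 × 13 + 1, so there are 13 full weeks plus 1 extra day.
Each full week contributes one Saturday: 13 so far.
The 1 extra day is Wednesday — none qualify.
Total: 13 + 0 = 13.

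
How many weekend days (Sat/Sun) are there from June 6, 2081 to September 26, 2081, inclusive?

32

June 6, 2081 is a Friday.
From June 6, 2081 to September 26, 2081 is 113 days inclusive.
113 = 7 × 16 + 1, so there are 16 full weeks plus 1 extra day.
Each full week contributes 2 weekend days (Sat, Sun): 16 × 2 = 32.
The 1 extra day is Friday — none qualify.
Total: 32 + 0 = 32.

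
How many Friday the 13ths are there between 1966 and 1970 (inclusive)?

9

Friday-the-13ths by year:
1966: May
1967: Jan, Oct
1968: Sep, Dec
1969: Jun
1970: Feb, Mar, Nov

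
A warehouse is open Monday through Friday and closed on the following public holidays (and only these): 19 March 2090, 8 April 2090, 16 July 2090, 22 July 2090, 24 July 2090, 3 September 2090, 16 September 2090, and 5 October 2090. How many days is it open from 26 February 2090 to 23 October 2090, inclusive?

169

26 February 2090 is a Sunday.
The range spans 240 days (inclusive of both endpoints).
240 = 7 × 34 + 2, so there are 34 full weeks plus 2 extra days.
Each full week contributes 5 weekdays (Mon–Fri): 34 × 5 = 170.
The 2 extra days are Sunday, Monday — 1 of them qualifies.
Total: 170 + 1 = 171.
Holidays: 19 March 2090 (Sun); 8 April 2090 (Sat); 16 July 2090 (Sun); 22 July 2090 (Sat); 24 July 2090 (Mon); 3 September 2090 (Sun); 16 September 2090 (Sat); 5 October 2090 (Thu).
2 of the 8 holidays fall on weekdays; the rest are weekends and were already excluded.
Business days: 171 − 2 = 169.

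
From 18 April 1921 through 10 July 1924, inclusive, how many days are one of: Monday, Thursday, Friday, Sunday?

18 April 1921 is a Monday.
The range spans 1180 days (inclusive of both endpoints).
1180 = 7 × 168 + 4, so there are 168 full weeks plus 4 extra days.
Each full week contributes 4 days from the set (Mon, Thu, Fri, Sun): 168 × 4 = 672.
The 4 extra days are Mon, Tue, Wed, Thu — 2 of them qualify.
Total: 672 + 2 = 674.

674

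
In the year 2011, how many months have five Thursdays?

4

A month has five Thursdays exactly when Thursday falls within its first (length − 28) days.
Jan: 31 days, starts Sat → 5 of Sat, Sun, Mon
Feb: 28 days, starts Tue → 5 of (none)
Mar: 31 days, starts Tue → 5 of Tue, Wed, Thu ✓
Apr: 30 days, starts Fri → 5 of Fri, Sat
May: 31 days, starts Sun → 5 of Sun, Mon, Tue
Jun: 30 days, starts Wed → 5 of Wed, Thu ✓
Jul: 31 days, starts Fri → 5 of Fri, Sat, Sun
Aug: 31 days, starts Mon → 5 of Mon, Tue, Wed
Sep: 30 days, starts Thu → 5 of Thu, Fri ✓
Oct: 31 days, starts Sat → 5 of Sat, Sun, Mon
Nov: 30 days, starts Tue → 5 of Tue, Wed
Dec: 31 days, starts Thu → 5 of Thu, Fri, Sat ✓
Months with five Thursdays: Mar, Jun, Sep, Dec.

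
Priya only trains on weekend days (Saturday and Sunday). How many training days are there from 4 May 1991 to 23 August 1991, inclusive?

32

4 May 1991 is a Saturday.
The range spans 112 days (inclusive of both endpoints).
112 = 7 × 16, so the span is exactly 16 full weeks.
Each full week contributes 2 weekend days (Sat, Sun): 16 × 2 = 32.
Total: 32.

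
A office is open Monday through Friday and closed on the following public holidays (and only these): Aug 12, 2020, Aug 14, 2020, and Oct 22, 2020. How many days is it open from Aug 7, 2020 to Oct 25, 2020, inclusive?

Aug 7, 2020 is a Friday.
From Aug 7, 2020 to Oct 25, 2020 is 80 days inclusive.
80 = 7 × 11 + 3, so there are 11 full weeks plus 3 extra days.
Each full week contributes 5 weekdays (Mon–Fri): 11 × 5 = 55.
The 3 extra days are Friday, Saturday, Sunday — 1 of them qualifies.
Total: 55 + 1 = 56.
Holidays: Aug 12, 2020 (Wed); Aug 14, 2020 (Fri); Oct 22, 2020 (Thu).
All 3 holidays fall on weekdays, so subtract 3.
Business days: 56 − 3 = 53.

53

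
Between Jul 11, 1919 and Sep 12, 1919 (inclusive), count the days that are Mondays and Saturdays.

Jul 11, 1919 is a Friday.
That's 64 days from start to end, counting both.
64 = 7 × 9 + 1, so there are 9 full weeks plus 1 extra day.
Each full week contributes 2 days from the set (Mon, Sat): 9 × 2 = 18.
The 1 extra day is Friday — none qualify.
Total: 18 + 0 = 18.

18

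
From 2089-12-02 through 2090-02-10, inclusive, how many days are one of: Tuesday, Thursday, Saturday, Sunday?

40

2089-12-02 is a Friday.
From 2089-12-02 to 2090-02-10 is 71 days inclusive.
71 = 7 × 10 + 1, so there are 10 full weeks plus 1 extra day.
Each full week contributes 4 days from the set (Tue, Thu, Sat, Sun): 10 × 4 = 40.
The 1 extra day is Fri — none qualify.
Total: 40 + 0 = 40.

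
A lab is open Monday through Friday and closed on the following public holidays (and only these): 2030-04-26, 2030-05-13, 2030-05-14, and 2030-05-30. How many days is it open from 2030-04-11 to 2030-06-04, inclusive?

35

2030-04-11 is a Thursday.
From 2030-04-11 to 2030-06-04 is 55 days inclusive.
55 = 7 × 7 + 6, so there are 7 full weeks plus 6 extra days.
Each full week contributes 5 weekdays (Mon–Fri): 7 × 5 = 35.
The 6 extra days are Thursday, Friday, Saturday, Sunday, Monday, Tuesday — 4 of them qualify.
Total: 35 + 4 = 39.
Holidays: 2030-04-26 (Fri); 2030-05-13 (Mon); 2030-05-14 (Tue); 2030-05-30 (Thu).
All 4 holidays fall on weekdays, so subtract 4.
Business days: 39 − 4 = 35.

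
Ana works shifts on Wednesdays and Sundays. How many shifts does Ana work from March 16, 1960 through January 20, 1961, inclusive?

March 16, 1960 is a Wednesday.
The range spans 311 days (inclusive of both endpoints).
311 = 7 × 44 + 3, so there are 44 full weeks plus 3 extra days.
Each full week contributes 2 days from the set (Wed, Sun): 44 × 2 = 88.
The 3 extra days are Wed, Thu, Fri — 1 of them qualifies.
Total: 88 + 1 = 89.

89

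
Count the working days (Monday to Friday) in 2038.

261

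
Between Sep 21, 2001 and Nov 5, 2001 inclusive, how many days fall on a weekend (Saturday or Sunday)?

14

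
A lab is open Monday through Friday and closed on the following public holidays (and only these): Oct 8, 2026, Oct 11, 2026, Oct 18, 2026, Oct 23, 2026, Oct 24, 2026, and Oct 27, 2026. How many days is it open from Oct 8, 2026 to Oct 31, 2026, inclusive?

14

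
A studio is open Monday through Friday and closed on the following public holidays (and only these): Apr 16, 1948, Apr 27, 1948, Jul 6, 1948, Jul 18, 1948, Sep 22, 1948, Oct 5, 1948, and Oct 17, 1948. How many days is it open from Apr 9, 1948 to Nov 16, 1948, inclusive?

Apr 9, 1948 is a Friday.
That's 222 days from start to end, counting both.
222 = 7 × 31 + 5, so there are 31 full weeks plus 5 extra days.
Each full week contributes 5 weekdays (Mon–Fri): 31 × 5 = 155.
The 5 extra days are Friday, Saturday, Sunday, Monday, Tuesday — 3 of them qualify.
Total: 155 + 3 = 158.
Holidays: Apr 16, 1948 (Fri); Apr 27, 1948 (Tue); Jul 6, 1948 (Tue); Jul 18, 1948 (Sun); Sep 22, 1948 (Wed); Oct 5, 1948 (Tue); Oct 17, 1948 (Sun).
5 of the 7 holidays fall on weekdays; the rest are weekends and were already excluded.
Business days: 158 − 5 = 153.

153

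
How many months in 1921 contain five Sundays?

A month has five Sundays exactly when Sunday falls within its first (length − 28) days.
Jan: 31 days, starts Sat → 5 of Sat, Sun, Mon ✓
Feb: 28 days, starts Tue → 5 of (none)
Mar: 31 days, starts Tue → 5 of Tue, Wed, Thu
Apr: 30 days, starts Fri → 5 of Fri, Sat
May: 31 days, starts Sun → 5 of Sun, Mon, Tue ✓
Jun: 30 days, starts Wed → 5 of Wed, Thu
Jul: 31 days, starts Fri → 5 of Fri, Sat, Sun ✓
Aug: 31 days, starts Mon → 5 of Mon, Tue, Wed
Sep: 30 days, starts Thu → 5 of Thu, Fri
Oct: 31 days, starts Sat → 5 of Sat, Sun, Mon ✓
Nov: 30 days, starts Tue → 5 of Tue, Wed
Dec: 31 days, starts Thu → 5 of Thu, Fri, Sat
Months with five Sundays: Jan, May, Jul, Oct.

4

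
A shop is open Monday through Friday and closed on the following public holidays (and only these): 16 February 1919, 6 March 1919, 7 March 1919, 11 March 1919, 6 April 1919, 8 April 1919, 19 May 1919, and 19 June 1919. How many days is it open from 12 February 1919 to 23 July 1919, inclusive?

12 February 1919 is a Wednesday.
The range spans 162 days (inclusive of both endpoints).
162 = 7 × 23 + 1, so there are 23 full weeks plus 1 extra day.
Each full week contributes 5 weekdays (Mon–Fri): 23 × 5 = 115.
The 1 extra day is Wednesday — 1 of them qualifies.
Total: 115 + 1 = 116.
Holidays: 16 February 1919 (Sun); 6 March 1919 (Thu); 7 March 1919 (Fri); 11 March 1919 (Tue); 6 April 1919 (Sun); 8 April 1919 (Tue); 19 May 1919 (Mon); 19 June 1919 (Thu).
6 of the 8 holidays fall on weekdays; the rest are weekends and were already excluded.
Business days: 116 − 6 = 110.

110 working days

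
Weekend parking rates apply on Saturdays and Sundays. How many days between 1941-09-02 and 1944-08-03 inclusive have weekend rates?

1941-09-02 is a Tuesday.
The range spans 1067 days (inclusive of both endpoints).
1067 = 7 × 152 + 3, so there are 152 full weeks plus 3 extra days.
Each full week contributes 2 weekend days (Sat, Sun): 152 × 2 = 304.
The 3 extra days are Tuesday, Wednesday, Thursday — none qualify.
Total: 304 + 0 = 304.

304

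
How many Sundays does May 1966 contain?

1966-05-01 is a Sunday.
From 1966-05-01 to 1966-05-31 is 31 days inclusive.
31 = 7 × 4 + 3, so there are 4 full weeks plus 3 extra days.
Each full week contributes one Sunday: 4 so far.
The 3 extra days are Sun, Mon, Tue — 1 of them qualifies.
Total: 4 + 1 = 5.

5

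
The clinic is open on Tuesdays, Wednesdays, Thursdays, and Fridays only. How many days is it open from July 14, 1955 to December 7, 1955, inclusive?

84

July 14, 1955 is a Thursday.
From July 14, 1955 to December 7, 1955 is 147 days inclusive.
147 = 7 × 21, so the span is exactly 21 full weeks.
Each full week contributes 4 days from the set (Tue, Wed, Thu, Fri): 21 × 4 = 84.
Total: 84.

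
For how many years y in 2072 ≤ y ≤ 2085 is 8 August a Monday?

2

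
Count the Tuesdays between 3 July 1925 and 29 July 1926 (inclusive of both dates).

3 July 1925 is a Friday.
That's 392 days from start to end, counting both.
392 = 7 × 56, so the span is exactly 56 full weeks.
Each full week contributes one Tuesday: 56 so far.

56 Tuesdays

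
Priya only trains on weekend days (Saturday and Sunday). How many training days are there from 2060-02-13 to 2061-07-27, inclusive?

152

2060-02-13 is a Friday.
The range spans 531 days (inclusive of both endpoints).
531 = 7 × 75 + 6, so there are 75 full weeks plus 6 extra days.
Each full week contributes 2 weekend days (Sat, Sun): 75 × 2 = 150.
The 6 extra days are Fri, Sat, Sun, Mon, Tue, Wed — 2 of them qualify.
Total: 150 + 2 = 152.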